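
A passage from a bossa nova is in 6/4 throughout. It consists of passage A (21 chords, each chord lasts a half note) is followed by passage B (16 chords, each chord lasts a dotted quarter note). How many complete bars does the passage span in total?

A: 21 × 2 = 42 beats = 7 bars.
B: 16 × 1.5 = 24 beats = 4 bars.
Total: 7 + 4 = 11 bars.

11 bars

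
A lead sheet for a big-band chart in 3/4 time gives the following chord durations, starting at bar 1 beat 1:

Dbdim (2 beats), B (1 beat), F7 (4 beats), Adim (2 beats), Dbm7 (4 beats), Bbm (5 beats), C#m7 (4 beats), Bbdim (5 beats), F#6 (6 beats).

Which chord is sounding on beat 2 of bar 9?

Bbdim

Beat 2 of bar 9 is beat (9−1)×3 + 2 = 26 overall.
Running totals: Dbdim ends at 2, B ends at 3, F7 ends at 7, Adim ends at 9, Dbm7 ends at 13, Bbm ends at 18, C#m7 ends at 22, Bbdim ends at 27.
Beat 26 falls within Bbdim.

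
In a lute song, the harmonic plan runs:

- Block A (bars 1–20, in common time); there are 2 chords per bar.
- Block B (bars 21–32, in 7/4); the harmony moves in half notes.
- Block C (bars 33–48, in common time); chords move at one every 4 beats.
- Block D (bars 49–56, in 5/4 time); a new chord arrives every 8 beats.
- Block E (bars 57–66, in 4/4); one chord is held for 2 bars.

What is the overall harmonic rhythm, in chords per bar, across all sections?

A: 20 bars of 4 beats is 80 beats; at 2 beats each that's 40 chords.
B: 12 bars of 7 beats is 84 beats; at 2 beats each that's 42 chords.
C: 16 bars of 4 beats is 64 beats; at 4 beats each that's 16 chords.
D: 8 bars of 5 beats is 40 beats; at 8 beats each that's 5 chords.
E: 10 bars of 4 beats is 40 beats; at 8 beats each that's 5 chords.
Overall: 108 chords over 66 bars → 108/66 = 18/11 chords per bar.

18/11 chords per bar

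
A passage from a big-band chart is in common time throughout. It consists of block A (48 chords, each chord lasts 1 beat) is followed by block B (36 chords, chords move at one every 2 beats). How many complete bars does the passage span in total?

A: 48 × 1 = 48 beats = 12 bars.
B: 36 × 2 = 72 beats = 18 bars.
Total: 12 + 18 = 30 bars.

30 bars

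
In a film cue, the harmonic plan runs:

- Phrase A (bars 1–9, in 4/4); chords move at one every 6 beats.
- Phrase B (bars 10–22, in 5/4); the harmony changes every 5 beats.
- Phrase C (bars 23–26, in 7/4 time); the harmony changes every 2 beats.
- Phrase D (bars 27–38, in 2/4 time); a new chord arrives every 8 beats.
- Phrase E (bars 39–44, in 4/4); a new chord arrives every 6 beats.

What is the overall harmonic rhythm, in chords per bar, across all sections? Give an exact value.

A: 9 × 4 = 36 beats ÷ 6 = 6 chords.
B: 13 × 5 = 65 beats ÷ 5 = 13 chords.
C: 4 × 7 = 28 beats ÷ 2 = 14 chords.
D: 12 × 2 = 24 beats ÷ 8 = 3 chords.
E: 6 × 4 = 24 beats ÷ 6 = 4 chords.
Overall: 40 chords over 44 bars → 40/44 = 10/11 chords per bar.

10/11 chords per bar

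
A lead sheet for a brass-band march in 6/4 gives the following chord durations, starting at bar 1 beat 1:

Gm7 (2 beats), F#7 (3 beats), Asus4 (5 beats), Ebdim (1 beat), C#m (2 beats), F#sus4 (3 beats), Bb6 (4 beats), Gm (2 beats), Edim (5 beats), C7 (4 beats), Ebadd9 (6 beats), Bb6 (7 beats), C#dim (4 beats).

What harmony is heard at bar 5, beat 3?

Edim

Beat 3 of bar 5 is beat (5−1)×6 + 3 = 27 overall.
Running totals: Gm7 ends at 2, F#7 ends at 5, Asus4 ends at 10, Ebdim ends at 11, C#m ends at 13, F#sus4 ends at 16, Bb6 ends at 20, Gm ends at 22, Edim ends at 27.
Beat 27 falls within Edim.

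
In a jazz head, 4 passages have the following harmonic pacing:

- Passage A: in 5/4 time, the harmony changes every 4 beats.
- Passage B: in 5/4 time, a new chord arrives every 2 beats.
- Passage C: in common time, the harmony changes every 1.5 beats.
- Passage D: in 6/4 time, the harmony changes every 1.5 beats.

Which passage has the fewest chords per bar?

A: 5/4 = 1.25 chords/bar.
B: 5/2 = 2.5 chords/bar.
C: 4/1.5 = 8/3 chords/bar.
D: 6/1.5 = 4 chords/bar.
Slowest is A at 1.25 chords/bar.

Passage A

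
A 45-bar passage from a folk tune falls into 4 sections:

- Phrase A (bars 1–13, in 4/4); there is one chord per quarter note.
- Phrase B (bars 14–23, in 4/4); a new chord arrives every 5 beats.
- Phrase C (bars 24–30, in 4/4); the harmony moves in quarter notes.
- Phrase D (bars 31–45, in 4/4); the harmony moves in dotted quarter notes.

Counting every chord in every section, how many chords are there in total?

128 chords

A: 13·4 = 52 beats, 52/1 = 52 chords.
B: 10·4 = 40 beats, 40/5 = 8 chords.
C: 7·4 = 28 beats, 28/1 = 28 chords.
D: 15·4 = 60 beats, 60/1.5 = 40 chords.
Total: 52 + 8 + 28 + 40 = 128.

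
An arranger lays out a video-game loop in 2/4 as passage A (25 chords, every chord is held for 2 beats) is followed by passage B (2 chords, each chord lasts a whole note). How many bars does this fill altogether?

29 bars

A: 25 × 2 = 50 beats = 25 bars.
B: 2 × 4 = 8 beats = 4 bars.
Total: 25 + 4 = 29 bars.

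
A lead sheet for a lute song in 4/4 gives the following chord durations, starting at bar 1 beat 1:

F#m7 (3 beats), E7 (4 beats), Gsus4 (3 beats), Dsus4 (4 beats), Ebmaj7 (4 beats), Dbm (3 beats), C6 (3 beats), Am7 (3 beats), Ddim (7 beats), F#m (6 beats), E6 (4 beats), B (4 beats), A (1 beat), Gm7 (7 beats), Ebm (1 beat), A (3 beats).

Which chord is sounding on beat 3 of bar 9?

Beat 3 of bar 9 is beat (9−1)×4 + 3 = 35 overall.
Running totals: F#m7 ends at 3, E7 ends at 7, Gsus4 ends at 10, Dsus4 ends at 14, Ebmaj7 ends at 18, Dbm ends at 21, C6 ends at 24, Am7 ends at 27, Ddim ends at 34, F#m ends at 40.
Beat 35 falls within F#m.

F#m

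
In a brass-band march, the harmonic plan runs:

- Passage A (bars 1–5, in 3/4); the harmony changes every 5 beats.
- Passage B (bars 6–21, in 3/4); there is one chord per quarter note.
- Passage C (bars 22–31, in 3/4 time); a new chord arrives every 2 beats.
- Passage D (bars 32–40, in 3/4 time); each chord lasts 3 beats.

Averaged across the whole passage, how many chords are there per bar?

A: 5 × 3 = 15 beats ÷ 5 = 3 chords.
B: 16 × 3 = 48 beats ÷ 1 = 48 chords.
C: 10 × 3 = 30 beats ÷ 2 = 15 chords.
D: 9 × 3 = 27 beats ÷ 3 = 9 chords.
Overall: 75 chords over 40 bars → 75/40 = 1.875 chords per bar.

1.875 chords per bar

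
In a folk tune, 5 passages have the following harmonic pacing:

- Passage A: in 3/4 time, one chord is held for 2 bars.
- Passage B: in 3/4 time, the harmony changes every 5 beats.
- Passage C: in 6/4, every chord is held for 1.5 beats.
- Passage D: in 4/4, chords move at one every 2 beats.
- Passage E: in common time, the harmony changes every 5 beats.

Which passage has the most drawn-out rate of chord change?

A: 3/6 = 0.5 chords/bar.
B: 3/5 = 0.6 chords/bar.
C: 6/1.5 = 4 chords/bar.
D: 4/2 = 2 chords/bar.
E: 4/5 = 0.8 chords/bar.
Slowest is A at 0.5 chords/bar.

Passage A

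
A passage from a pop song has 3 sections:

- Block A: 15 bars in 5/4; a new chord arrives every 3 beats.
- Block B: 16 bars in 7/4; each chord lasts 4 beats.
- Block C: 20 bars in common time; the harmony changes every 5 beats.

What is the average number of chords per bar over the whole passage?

23/17 chords per bar

A: 15 × 5 = 75 beats ÷ 3 = 25 chords.
B: 16 × 7 = 112 beats ÷ 4 = 28 chords.
C: 20 × 4 = 80 beats ÷ 5 = 16 chords.
Overall: 69 chords over 51 bars → 69/51 = 23/17 chords per bar.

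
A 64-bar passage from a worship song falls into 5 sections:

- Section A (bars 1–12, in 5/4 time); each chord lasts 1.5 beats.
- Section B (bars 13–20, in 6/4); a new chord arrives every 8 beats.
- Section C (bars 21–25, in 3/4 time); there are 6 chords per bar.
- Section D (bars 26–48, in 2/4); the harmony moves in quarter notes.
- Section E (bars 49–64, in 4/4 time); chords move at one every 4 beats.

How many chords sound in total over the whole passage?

138 chords

A: 12 bars × 5 beats = 60 beats; 1.5 beats/chord → 40 chords.
B: 8 bars × 6 beats = 48 beats; 8 beats/chord → 6 chords.
C: 5 bars × 3 beats = 15 beats; 0.5 beats/chord → 30 chords.
D: 23 bars × 2 beats = 46 beats; 1 beat/chord → 46 chords.
E: 16 bars × 4 beats = 64 beats; 4 beats/chord → 16 chords.
Total: 40 + 6 + 30 + 46 + 16 = 138.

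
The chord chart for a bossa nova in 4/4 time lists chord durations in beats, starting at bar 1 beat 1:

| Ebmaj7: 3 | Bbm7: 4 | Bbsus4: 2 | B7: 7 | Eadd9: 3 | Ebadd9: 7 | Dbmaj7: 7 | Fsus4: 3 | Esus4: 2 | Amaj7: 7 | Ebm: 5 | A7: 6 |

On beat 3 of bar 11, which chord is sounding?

Beat 3 of bar 11 is beat (11−1)×4 + 3 = 43 overall.
Running totals: Ebmaj7 ends at 3, Bbm7 ends at 7, Bbsus4 ends at 9, B7 ends at 16, Eadd9 ends at 19, Ebadd9 ends at 26, Dbmaj7 ends at 33, Fsus4 ends at 36, Esus4 ends at 38, Amaj7 ends at 45.
Beat 43 falls within Amaj7.

Amaj7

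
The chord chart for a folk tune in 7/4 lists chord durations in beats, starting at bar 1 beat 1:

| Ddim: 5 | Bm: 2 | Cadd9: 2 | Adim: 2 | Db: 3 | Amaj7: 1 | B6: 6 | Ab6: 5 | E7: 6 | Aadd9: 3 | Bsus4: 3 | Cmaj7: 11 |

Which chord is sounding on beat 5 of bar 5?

Aadd9

Beat 5 of bar 5 is beat (5−1)×7 + 5 = 33 overall.
Running totals: Ddim ends at 5, Bm ends at 7, Cadd9 ends at 9, Adim ends at 11, Db ends at 14, Amaj7 ends at 15, B6 ends at 21, Ab6 ends at 26, E7 ends at 32, Aadd9 ends at 35.
Beat 33 falls within Aadd9.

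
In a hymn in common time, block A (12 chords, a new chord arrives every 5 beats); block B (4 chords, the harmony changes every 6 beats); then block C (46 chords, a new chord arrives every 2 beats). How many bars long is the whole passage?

44 bars

A: 12 × 5 = 60 beats = 15 bars.
B: 4 × 6 = 24 beats = 6 bars.
C: 46 × 2 = 92 beats = 23 bars.
Total: 15 + 6 + 23 = 44 bars.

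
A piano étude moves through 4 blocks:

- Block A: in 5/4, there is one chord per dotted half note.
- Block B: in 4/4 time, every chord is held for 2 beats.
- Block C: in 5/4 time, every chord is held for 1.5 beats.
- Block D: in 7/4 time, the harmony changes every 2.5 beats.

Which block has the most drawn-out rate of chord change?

A: each chord is 3 beats in 5/4, so 5/3 per bar.
B: each chord is 2 beats in 4/4, so 2 per bar.
C: each chord is 1.5 beats in 5/4, so 10/3 per bar.
D: each chord is 2.5 beats in 7/4, so 2.8 per bar.
Slowest is A at 5/3 chords/bar.

Block A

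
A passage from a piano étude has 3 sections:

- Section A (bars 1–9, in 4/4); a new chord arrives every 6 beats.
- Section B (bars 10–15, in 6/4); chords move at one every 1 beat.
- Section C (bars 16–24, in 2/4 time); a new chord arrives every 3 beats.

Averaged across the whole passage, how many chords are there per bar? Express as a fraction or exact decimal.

2 chords per bar

A: 9 × 4 = 36 beats ÷ 6 = 6 chords.
B: 6 × 6 = 36 beats ÷ 1 = 36 chords.
C: 9 × 2 = 18 beats ÷ 3 = 6 chords.
Overall: 48 chords over 24 bars → 48/24 = 2 chords per bar.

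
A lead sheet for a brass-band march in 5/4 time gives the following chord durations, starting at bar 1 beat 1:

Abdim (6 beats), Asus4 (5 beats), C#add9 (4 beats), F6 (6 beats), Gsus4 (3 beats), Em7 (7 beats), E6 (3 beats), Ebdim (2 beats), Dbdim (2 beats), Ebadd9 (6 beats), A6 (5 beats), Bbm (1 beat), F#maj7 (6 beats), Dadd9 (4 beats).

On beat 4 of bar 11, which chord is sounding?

Beat 4 of bar 11 is beat (11−1)×5 + 4 = 54 overall.
Running totals: Abdim ends at 6, Asus4 ends at 11, C#add9 ends at 15, F6 ends at 21, Gsus4 ends at 24, Em7 ends at 31, E6 ends at 34, Ebdim ends at 36, Dbdim ends at 38, Ebadd9 ends at 44, A6 ends at 49, Bbm ends at 50, F#maj7 ends at 56.
Beat 54 falls within F#maj7.

F#maj7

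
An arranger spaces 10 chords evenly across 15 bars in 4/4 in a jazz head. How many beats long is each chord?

6 beats

15 bars × 4 beats/bar = 60 beats total.
60 beats ÷ 10 chords = 6 beats per chord.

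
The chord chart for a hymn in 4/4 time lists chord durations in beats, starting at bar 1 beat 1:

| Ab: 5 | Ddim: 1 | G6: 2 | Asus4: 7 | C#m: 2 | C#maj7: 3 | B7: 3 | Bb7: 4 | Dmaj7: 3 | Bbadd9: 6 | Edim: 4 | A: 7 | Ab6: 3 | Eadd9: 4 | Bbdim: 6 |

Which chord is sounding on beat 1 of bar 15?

Bbdim

Beat 1 of bar 15 is beat (15−1)×4 + 1 = 57 overall.
Running totals: Ab ends at 5, Ddim ends at 6, G6 ends at 8, Asus4 ends at 15, C#m ends at 17, C#maj7 ends at 20, B7 ends at 23, Bb7 ends at 27, Dmaj7 ends at 30, Bbadd9 ends at 36, Edim ends at 40, A ends at 47, Ab6 ends at 50, Eadd9 ends at 54, Bbdim ends at 60.
Beat 57 falls within Bbdim.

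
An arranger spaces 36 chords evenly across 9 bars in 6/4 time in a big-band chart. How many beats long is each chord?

1.5 beats

9 bars × 6 beats/bar = 54 beats total.
54 beats ÷ 36 chords = 1.5 beats per chord.
(That is a dotted quarter note.)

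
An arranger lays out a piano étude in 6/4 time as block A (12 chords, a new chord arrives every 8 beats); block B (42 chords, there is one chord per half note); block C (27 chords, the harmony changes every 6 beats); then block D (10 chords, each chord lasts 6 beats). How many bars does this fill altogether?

67 bars

A: 12 × 8 = 96 beats = 16 bars.
B: 42 × 2 = 84 beats = 14 bars.
C: 27 × 6 = 162 beats = 27 bars.
D: 10 × 6 = 60 beats = 10 bars.
Total: 16 + 14 + 27 + 10 = 67 bars.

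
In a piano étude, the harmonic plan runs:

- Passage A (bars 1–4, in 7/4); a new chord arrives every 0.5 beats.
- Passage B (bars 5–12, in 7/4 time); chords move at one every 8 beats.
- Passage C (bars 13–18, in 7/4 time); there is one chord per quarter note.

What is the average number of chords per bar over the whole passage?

A: 4 × 7 = 28 beats ÷ 0.5 = 56 chords.
B: 8 × 7 = 56 beats ÷ 8 = 7 chords.
C: 6 × 7 = 42 beats ÷ 1 = 42 chords.
Overall: 105 chords over 18 bars → 105/18 = 35/6 chords per bar.

35/6 chords per bar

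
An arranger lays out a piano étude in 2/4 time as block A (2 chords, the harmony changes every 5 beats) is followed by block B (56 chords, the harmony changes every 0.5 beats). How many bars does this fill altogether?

19 bars

A: 2 × 5 = 10 beats = 5 bars.
B: 56 × 0.5 = 28 beats = 14 bars.
Total: 5 + 14 = 19 bars.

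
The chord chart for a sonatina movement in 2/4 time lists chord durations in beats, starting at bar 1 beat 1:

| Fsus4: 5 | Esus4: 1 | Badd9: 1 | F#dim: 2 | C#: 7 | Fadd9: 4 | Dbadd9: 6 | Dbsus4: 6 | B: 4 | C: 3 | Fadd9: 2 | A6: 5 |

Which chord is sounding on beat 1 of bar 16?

Beat 1 of bar 16 is beat (16−1)×2 + 1 = 31 overall.
Running totals: Fsus4 ends at 5, Esus4 ends at 6, Badd9 ends at 7, F#dim ends at 9, C# ends at 16, Fadd9 ends at 20, Dbadd9 ends at 26, Dbsus4 ends at 32.
Beat 31 falls within Dbsus4.

Dbsus4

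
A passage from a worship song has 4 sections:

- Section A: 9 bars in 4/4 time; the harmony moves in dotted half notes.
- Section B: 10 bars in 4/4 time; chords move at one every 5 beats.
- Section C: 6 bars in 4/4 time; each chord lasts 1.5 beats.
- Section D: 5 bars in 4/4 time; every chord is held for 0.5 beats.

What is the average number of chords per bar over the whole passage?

A: 9 × 4 = 36 beats ÷ 3 = 12 chords.
B: 10 × 4 = 40 beats ÷ 5 = 8 chords.
C: 6 × 4 = 24 beats ÷ 1.5 = 16 chords.
D: 5 × 4 = 20 beats ÷ 0.5 = 40 chords.
Overall: 76 chords over 30 bars → 76/30 = 38/15 chords per bar.

38/15 chords per bar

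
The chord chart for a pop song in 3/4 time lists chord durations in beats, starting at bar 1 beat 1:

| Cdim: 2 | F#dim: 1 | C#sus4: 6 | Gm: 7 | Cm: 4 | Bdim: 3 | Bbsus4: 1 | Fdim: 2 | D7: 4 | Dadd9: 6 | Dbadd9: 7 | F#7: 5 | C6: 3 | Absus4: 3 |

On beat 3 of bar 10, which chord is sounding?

Beat 3 of bar 10 is beat (10−1)×3 + 3 = 30 overall.
Running totals: Cdim ends at 2, F#dim ends at 3, C#sus4 ends at 9, Gm ends at 16, Cm ends at 20, Bdim ends at 23, Bbsus4 ends at 24, Fdim ends at 26, D7 ends at 30.
Beat 30 falls within D7.

D7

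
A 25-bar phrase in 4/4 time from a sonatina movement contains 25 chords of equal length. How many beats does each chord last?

25 bars × 4 beats/bar = 100 beats total.
100 beats ÷ 25 chords = 4 beats per chord.
(That is a whole note.)

4 beats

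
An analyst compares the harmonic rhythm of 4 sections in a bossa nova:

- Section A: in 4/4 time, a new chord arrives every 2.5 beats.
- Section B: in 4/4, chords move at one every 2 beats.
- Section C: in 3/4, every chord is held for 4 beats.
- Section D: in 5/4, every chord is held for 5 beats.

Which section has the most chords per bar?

Section B

A: each chord is 2.5 beats in 4/4, so 1.6 per bar.
B: each chord is 2 beats in 4/4, so 2 per bar.
C: each chord is 4 beats in 3/4, so 0.75 per bar.
D: each chord is 5 beats in 5/4, so 1 per bar.
Fastest is B at 2 chords/bar.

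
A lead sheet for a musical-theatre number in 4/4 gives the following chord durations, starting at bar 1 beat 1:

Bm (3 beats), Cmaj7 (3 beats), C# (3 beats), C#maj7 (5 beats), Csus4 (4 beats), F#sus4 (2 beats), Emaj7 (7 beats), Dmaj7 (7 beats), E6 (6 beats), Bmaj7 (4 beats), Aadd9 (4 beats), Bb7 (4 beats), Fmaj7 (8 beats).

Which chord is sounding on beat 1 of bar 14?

Fmaj7

Beat 1 of bar 14 is beat (14−1)×4 + 1 = 53 overall.
Running totals: Bm ends at 3, Cmaj7 ends at 6, C# ends at 9, C#maj7 ends at 14, Csus4 ends at 18, F#sus4 ends at 20, Emaj7 ends at 27, Dmaj7 ends at 34, E6 ends at 40, Bmaj7 ends at 44, Aadd9 ends at 48, Bb7 ends at 52, Fmaj7 ends at 60.
Beat 53 falls within Fmaj7.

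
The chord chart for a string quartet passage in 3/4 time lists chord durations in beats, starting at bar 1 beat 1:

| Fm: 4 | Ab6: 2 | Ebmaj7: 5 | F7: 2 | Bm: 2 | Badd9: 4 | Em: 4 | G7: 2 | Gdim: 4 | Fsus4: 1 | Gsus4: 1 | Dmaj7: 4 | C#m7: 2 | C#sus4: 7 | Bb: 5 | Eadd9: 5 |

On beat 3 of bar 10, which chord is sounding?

Beat 3 of bar 10 is beat (10−1)×3 + 3 = 30 overall.
Running totals: Fm ends at 4, Ab6 ends at 6, Ebmaj7 ends at 11, F7 ends at 13, Bm ends at 15, Badd9 ends at 19, Em ends at 23, G7 ends at 25, Gdim ends at 29, Fsus4 ends at 30.
Beat 30 falls within Fsus4.

Fsus4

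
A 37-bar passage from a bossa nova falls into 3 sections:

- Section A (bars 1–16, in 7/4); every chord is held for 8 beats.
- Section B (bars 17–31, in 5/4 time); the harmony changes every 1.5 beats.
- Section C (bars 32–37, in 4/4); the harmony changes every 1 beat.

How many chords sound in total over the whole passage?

88 chords

A: 16·7 = 112 beats, 112/8 = 14 chords.
B: 15·5 = 75 beats, 75/1.5 = 50 chords.
C: 6·4 = 24 beats, 24/1 = 24 chords.
Total: 14 + 50 + 24 = 88.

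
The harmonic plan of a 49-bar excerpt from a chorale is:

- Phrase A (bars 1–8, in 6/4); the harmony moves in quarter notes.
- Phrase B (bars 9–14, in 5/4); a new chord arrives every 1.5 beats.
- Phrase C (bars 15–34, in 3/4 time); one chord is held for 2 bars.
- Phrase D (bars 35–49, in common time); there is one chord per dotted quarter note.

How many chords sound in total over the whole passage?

A: 8 bars × 6 beats = 48 beats; 1 beat/chord → 48 chords.
B: 6 bars × 5 beats = 30 beats; 1.5 beats/chord → 20 chords.
C: 20 bars × 3 beats = 60 beats; 6 beats/chord → 10 chords.
D: 15 bars × 4 beats = 60 beats; 1.5 beats/chord → 40 chords.
Total: 48 + 20 + 10 + 40 = 118.

118 chords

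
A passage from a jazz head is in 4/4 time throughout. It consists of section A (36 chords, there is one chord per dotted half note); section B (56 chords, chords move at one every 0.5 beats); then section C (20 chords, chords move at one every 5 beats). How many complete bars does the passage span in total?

A: 36 × 3 = 108 beats = 27 bars.
B: 56 × 0.5 = 28 beats = 7 bars.
C: 20 × 5 = 100 beats = 25 bars.
Total: 27 + 7 + 25 = 59 bars.

59 bars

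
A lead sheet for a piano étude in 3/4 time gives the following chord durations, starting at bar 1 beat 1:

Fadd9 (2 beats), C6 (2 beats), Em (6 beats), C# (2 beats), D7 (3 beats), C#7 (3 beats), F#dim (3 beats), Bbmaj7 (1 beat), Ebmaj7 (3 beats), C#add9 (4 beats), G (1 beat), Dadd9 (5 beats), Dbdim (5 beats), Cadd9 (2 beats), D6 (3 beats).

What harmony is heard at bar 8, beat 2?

Beat 2 of bar 8 is beat (8−1)×3 + 2 = 23 overall.
Running totals: Fadd9 ends at 2, C6 ends at 4, Em ends at 10, C# ends at 12, D7 ends at 15, C#7 ends at 18, F#dim ends at 21, Bbmaj7 ends at 22, Ebmaj7 ends at 25.
Beat 23 falls within Ebmaj7.

Ebmaj7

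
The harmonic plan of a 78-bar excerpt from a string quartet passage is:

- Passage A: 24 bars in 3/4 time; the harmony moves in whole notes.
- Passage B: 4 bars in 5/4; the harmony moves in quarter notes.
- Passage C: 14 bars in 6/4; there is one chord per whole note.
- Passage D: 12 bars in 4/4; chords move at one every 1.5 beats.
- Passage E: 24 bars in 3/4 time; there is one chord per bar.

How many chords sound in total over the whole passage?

115 chords

A: 24·3 = 72 beats, 72/4 = 18 chords.
B: 4·5 = 20 beats, 20/1 = 20 chords.
C: 14·6 = 84 beats, 84/4 = 21 chords.
D: 12·4 = 48 beats, 48/1.5 = 32 chords.
E: 24·3 = 72 beats, 72/3 = 24 chords.
Total: 18 + 20 + 21 + 32 + 24 = 115.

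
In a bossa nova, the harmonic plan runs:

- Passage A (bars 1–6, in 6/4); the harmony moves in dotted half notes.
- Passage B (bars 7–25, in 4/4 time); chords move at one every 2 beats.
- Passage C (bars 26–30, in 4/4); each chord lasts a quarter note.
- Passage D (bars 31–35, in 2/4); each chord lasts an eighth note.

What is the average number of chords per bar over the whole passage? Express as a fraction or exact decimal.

18/7 chords per bar

A: 6 bars of 6 beats is 36 beats; at 3 beats each that's 12 chords.
B: 19 bars of 4 beats is 76 beats; at 2 beats each that's 38 chords.
C: 5 bars of 4 beats is 20 beats; at 1 beat each that's 20 chords.
D: 5 bars of 2 beats is 10 beats; at 0.5 beats each that's 20 chords.
Overall: 90 chords over 35 bars → 90/35 = 18/7 chords per bar.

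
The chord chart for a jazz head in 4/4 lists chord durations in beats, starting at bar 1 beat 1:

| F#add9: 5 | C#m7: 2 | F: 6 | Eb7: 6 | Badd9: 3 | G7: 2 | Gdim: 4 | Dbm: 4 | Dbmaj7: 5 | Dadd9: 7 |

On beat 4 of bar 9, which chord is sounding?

Dbmaj7

Beat 4 of bar 9 is beat (9−1)×4 + 4 = 36 overall.
Running totals: F#add9 ends at 5, C#m7 ends at 7, F ends at 13, Eb7 ends at 19, Badd9 ends at 22, G7 ends at 24, Gdim ends at 28, Dbm ends at 32, Dbmaj7 ends at 37.
Beat 36 falls within Dbmaj7.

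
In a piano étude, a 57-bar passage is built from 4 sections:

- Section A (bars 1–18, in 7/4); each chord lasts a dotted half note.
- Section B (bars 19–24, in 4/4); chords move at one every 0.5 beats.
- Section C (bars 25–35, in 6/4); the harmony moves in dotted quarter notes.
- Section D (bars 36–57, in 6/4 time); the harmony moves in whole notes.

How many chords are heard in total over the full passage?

A: 18 bars × 7 beats = 126 beats; 3 beats/chord → 42 chords.
B: 6 bars × 4 beats = 24 beats; 0.5 beats/chord → 48 chords.
C: 11 bars × 6 beats = 66 beats; 1.5 beats/chord → 44 chords.
D: 22 bars × 6 beats = 132 beats; 4 beats/chord → 33 chords.
Total: 42 + 48 + 44 + 33 = 167.

167 chords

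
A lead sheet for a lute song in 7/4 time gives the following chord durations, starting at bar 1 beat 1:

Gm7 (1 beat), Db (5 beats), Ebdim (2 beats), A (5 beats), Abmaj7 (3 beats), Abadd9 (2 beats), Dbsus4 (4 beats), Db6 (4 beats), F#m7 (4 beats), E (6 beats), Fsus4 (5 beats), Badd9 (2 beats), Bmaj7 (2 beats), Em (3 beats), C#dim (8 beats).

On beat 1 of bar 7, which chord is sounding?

Beat 1 of bar 7 is beat (7−1)×7 + 1 = 43 overall.
Running totals: Gm7 ends at 1, Db ends at 6, Ebdim ends at 8, A ends at 13, Abmaj7 ends at 16, Abadd9 ends at 18, Dbsus4 ends at 22, Db6 ends at 26, F#m7 ends at 30, E ends at 36, Fsus4 ends at 41, Badd9 ends at 43.
Beat 43 falls within Badd9.

Badd9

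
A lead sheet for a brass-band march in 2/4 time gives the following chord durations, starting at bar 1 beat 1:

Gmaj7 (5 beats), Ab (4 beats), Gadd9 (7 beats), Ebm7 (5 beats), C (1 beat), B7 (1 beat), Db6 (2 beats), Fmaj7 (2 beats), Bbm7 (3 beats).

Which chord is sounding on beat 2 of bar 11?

Beat 2 of bar 11 is beat (11−1)×2 + 2 = 22 overall.
Running totals: Gmaj7 ends at 5, Ab ends at 9, Gadd9 ends at 16, Ebm7 ends at 21, C ends at 22.
Beat 22 falls within C.

C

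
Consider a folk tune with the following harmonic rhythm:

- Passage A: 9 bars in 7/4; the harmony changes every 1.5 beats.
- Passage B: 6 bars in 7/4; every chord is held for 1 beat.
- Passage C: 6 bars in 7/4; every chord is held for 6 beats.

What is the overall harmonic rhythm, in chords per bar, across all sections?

13/3 chords per bar

A: 9 × 7 = 63 beats ÷ 1.5 = 42 chords.
B: 6 × 7 = 42 beats ÷ 1 = 42 chords.
C: 6 × 7 = 42 beats ÷ 6 = 7 chords.
Overall: 91 chords over 21 bars → 91/21 = 13/3 chords per bar.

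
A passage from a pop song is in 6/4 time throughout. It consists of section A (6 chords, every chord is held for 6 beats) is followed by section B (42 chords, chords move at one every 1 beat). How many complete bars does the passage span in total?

A: 6 × 6 = 36 beats = 6 bars.
B: 42 × 1 = 42 beats = 7 bars.
Total: 6 + 7 = 13 bars.

13 bars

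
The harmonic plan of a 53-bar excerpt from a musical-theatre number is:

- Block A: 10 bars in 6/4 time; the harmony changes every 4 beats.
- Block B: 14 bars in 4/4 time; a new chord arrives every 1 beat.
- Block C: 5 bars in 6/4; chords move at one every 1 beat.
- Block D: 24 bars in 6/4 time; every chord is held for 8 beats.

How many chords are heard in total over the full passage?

A has 60 beats and chords last 4 each, so 15 chords.
B has 56 beats and chords last 1 each, so 56 chords.
C has 30 beats and chords last 1 each, so 30 chords.
D has 144 beats and chords last 8 each, so 18 chords.
Total: 15 + 56 + 30 + 18 = 119.

119 chords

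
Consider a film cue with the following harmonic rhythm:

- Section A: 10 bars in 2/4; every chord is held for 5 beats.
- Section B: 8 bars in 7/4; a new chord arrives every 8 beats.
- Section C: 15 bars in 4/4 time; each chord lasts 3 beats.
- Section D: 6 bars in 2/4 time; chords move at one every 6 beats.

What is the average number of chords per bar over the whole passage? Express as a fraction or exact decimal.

11/13 chords per bar

A: 10 × 2 = 20 beats ÷ 5 = 4 chords.
B: 8 × 7 = 56 beats ÷ 8 = 7 chords.
C: 15 × 4 = 60 beats ÷ 3 = 20 chords.
D: 6 × 2 = 12 beats ÷ 6 = 2 chords.
Overall: 33 chords over 39 bars → 33/39 = 11/13 chords per bar.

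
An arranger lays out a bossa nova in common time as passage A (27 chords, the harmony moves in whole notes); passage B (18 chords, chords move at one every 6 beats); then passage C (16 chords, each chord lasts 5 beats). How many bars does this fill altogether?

74 bars

A: 27 × 4 = 108 beats = 27 bars.
B: 18 × 6 = 108 beats = 27 bars.
C: 16 × 5 = 80 beats = 20 bars.
Total: 27 + 27 + 20 = 74 bars.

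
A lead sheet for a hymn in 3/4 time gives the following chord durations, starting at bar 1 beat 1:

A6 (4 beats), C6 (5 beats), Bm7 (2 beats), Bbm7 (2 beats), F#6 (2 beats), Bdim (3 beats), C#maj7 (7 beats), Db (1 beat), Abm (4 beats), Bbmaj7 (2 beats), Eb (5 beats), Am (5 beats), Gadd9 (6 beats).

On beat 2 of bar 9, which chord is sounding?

Db

Beat 2 of bar 9 is beat (9−1)×3 + 2 = 26 overall.
Running totals: A6 ends at 4, C6 ends at 9, Bm7 ends at 11, Bbm7 ends at 13, F#6 ends at 15, Bdim ends at 18, C#maj7 ends at 25, Db ends at 26.
Beat 26 falls within Db.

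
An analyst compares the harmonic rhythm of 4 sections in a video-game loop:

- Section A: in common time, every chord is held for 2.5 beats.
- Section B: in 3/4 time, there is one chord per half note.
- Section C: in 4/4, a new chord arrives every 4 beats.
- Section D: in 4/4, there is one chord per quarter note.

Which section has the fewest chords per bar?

Section C

A: 4 beats/bar ÷ 2.5 beats/chord = 1.6 chords/bar.
B: 3 beats/bar ÷ 2 beats/chord = 1.5 chords/bar.
C: 4 beats/bar ÷ 4 beats/chord = 1 chord/bar.
D: 4 beats/bar ÷ 1 beat/chord = 4 chords/bar.
Slowest is C at 1 chords/bar.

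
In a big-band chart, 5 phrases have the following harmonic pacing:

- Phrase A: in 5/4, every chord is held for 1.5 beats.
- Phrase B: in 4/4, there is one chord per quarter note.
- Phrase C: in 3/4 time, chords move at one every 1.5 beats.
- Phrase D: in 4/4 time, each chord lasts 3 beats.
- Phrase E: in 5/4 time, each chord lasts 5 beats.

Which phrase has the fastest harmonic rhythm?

A: each chord is 1.5 beats in 5/4, so 10/3 per bar.
B: each chord is 1 beat in 4/4, so 4 per bar.
C: each chord is 1.5 beats in 3/4, so 2 per bar.
D: each chord is 3 beats in 4/4, so 4/3 per bar.
E: each chord is 5 beats in 5/4, so 1 per bar.
Fastest is B at 4 chords/bar.

Phrase B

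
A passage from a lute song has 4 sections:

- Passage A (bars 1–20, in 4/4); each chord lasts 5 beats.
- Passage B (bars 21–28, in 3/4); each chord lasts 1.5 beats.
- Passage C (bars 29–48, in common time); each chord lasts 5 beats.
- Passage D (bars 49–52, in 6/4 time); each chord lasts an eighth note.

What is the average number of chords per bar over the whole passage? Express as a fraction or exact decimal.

24/13 chords per bar

A: 20 × 4 = 80 beats ÷ 5 = 16 chords.
B: 8 × 3 = 24 beats ÷ 1.5 = 16 chords.
C: 20 × 4 = 80 beats ÷ 5 = 16 chords.
D: 4 × 6 = 24 beats ÷ 0.5 = 48 chords.
Overall: 96 chords over 52 bars → 96/52 = 24/13 chords per bar.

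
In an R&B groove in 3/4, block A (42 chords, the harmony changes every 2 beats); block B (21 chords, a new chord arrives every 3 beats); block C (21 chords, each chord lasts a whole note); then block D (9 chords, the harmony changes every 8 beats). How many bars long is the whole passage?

101 bars

A: 42 × 2 = 84 beats = 28 bars.
B: 21 × 3 = 63 beats = 21 bars.
C: 21 × 4 = 84 beats = 28 bars.
D: 9 × 8 = 72 beats = 24 bars.
Total: 28 + 21 + 28 + 24 = 101 bars.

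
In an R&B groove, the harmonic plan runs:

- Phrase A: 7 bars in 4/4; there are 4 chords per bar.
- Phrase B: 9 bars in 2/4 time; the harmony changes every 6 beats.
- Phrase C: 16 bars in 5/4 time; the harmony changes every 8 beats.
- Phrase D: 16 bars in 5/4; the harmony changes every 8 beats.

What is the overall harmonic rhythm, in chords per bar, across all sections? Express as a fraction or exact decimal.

A: 7 bars of 4 beats is 28 beats; at 1 beat each that's 28 chords.
B: 9 bars of 2 beats is 18 beats; at 6 beats each that's 3 chords.
C: 16 bars of 5 beats is 80 beats; at 8 beats each that's 10 chords.
D: 16 bars of 5 beats is 80 beats; at 8 beats each that's 10 chords.
Overall: 51 chords over 48 bars → 51/48 = 17/16 chords per bar.

17/16 chords per bar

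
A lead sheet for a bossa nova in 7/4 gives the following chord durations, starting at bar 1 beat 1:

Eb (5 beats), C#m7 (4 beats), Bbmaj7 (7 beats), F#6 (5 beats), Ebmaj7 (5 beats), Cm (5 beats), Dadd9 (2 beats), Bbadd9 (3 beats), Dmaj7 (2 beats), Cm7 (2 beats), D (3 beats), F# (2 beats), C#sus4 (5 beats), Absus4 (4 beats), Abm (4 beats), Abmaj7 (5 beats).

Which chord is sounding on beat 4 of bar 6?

Beat 4 of bar 6 is beat (6−1)×7 + 4 = 39 overall.
Running totals: Eb ends at 5, C#m7 ends at 9, Bbmaj7 ends at 16, F#6 ends at 21, Ebmaj7 ends at 26, Cm ends at 31, Dadd9 ends at 33, Bbadd9 ends at 36, Dmaj7 ends at 38, Cm7 ends at 40.
Beat 39 falls within Cm7.

Cm7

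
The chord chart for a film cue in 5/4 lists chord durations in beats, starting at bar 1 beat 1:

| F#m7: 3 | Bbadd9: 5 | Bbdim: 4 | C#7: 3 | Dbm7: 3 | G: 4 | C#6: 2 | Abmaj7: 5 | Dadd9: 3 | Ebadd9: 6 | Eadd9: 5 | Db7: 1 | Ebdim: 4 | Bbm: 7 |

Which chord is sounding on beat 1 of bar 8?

Ebadd9

Beat 1 of bar 8 is beat (8−1)×5 + 1 = 36 overall.
Running totals: F#m7 ends at 3, Bbadd9 ends at 8, Bbdim ends at 12, C#7 ends at 15, Dbm7 ends at 18, G ends at 22, C#6 ends at 24, Abmaj7 ends at 29, Dadd9 ends at 32, Ebadd9 ends at 38.
Beat 36 falls within Ebadd9.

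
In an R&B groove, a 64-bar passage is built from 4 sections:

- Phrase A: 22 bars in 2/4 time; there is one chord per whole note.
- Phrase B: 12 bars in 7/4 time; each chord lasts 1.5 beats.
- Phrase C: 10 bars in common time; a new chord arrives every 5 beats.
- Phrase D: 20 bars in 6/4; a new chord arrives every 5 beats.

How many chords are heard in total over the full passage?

A: 22 bars × 2 beats = 44 beats; 4 beats/chord → 11 chords.
B: 12 bars × 7 beats = 84 beats; 1.5 beats/chord → 56 chords.
C: 10 bars × 4 beats = 40 beats; 5 beats/chord → 8 chords.
D: 20 bars × 6 beats = 120 beats; 5 beats/chord → 24 chords.
Total: 11 + 56 + 8 + 24 = 99.

99 chords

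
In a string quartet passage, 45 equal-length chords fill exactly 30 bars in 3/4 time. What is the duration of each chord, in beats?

30 bars × 3 beats/bar = 90 beats total.
90 beats ÷ 45 chords = 2 beats per chord.
(That is a half note.)

2 beats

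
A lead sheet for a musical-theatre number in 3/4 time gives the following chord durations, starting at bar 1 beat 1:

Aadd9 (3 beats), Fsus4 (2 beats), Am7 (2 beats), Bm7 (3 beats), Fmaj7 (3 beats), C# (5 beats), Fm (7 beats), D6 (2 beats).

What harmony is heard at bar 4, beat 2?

Fmaj7

Beat 2 of bar 4 is beat (4−1)×3 + 2 = 11 overall.
Running totals: Aadd9 ends at 3, Fsus4 ends at 5, Am7 ends at 7, Bm7 ends at 10, Fmaj7 ends at 13.
Beat 11 falls within Fmaj7.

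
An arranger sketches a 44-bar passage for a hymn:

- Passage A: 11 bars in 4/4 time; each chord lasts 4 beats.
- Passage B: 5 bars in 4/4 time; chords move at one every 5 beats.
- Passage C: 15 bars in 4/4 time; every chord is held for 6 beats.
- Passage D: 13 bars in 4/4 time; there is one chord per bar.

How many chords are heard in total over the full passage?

38 chords

A has 44 beats and chords last 4 each, so 11 chords.
B has 20 beats and chords last 5 each, so 4 chords.
C has 60 beats and chords last 6 each, so 10 chords.
D has 52 beats and chords last 4 each, so 13 chords.
Total: 11 + 4 + 10 + 13 = 38.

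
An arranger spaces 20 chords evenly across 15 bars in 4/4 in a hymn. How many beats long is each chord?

3 beats

15 bars × 4 beats/bar = 60 beats total.
60 beats ÷ 20 chords = 3 beats per chord.
(That is a dotted half note.)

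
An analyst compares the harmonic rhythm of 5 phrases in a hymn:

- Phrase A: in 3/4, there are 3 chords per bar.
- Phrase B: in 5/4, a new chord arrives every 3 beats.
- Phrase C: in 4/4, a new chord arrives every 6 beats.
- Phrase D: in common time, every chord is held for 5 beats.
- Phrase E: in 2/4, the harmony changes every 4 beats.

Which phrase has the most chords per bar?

Phrase A

A: 3 beats/bar ÷ 1 beat/chord = 3 chords/bar.
B: 5 beats/bar ÷ 3 beats/chord = 5/3 chords/bar.
C: 4 beats/bar ÷ 6 beats/chord = 2/3 chords/bar.
D: 4 beats/bar ÷ 5 beats/chord = 0.8 chords/bar.
E: 2 beats/bar ÷ 4 beats/chord = 0.5 chords/bar.
Fastest is A at 3 chords/bar.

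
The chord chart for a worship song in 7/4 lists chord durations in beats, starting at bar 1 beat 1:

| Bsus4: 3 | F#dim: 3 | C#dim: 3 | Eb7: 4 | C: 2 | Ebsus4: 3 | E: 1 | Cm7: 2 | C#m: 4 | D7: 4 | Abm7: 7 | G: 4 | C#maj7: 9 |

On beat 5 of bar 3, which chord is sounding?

E

Beat 5 of bar 3 is beat (3−1)×7 + 5 = 19 overall.
Running totals: Bsus4 ends at 3, F#dim ends at 6, C#dim ends at 9, Eb7 ends at 13, C ends at 15, Ebsus4 ends at 18, E ends at 19.
Beat 19 falls within E.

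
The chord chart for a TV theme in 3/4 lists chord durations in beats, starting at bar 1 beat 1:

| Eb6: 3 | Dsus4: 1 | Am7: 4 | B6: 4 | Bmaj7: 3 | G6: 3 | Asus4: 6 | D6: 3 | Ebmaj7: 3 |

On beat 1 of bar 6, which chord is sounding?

G6

Beat 1 of bar 6 is beat (6−1)×3 + 1 = 16 overall.
Running totals: Eb6 ends at 3, Dsus4 ends at 4, Am7 ends at 8, B6 ends at 12, Bmaj7 ends at 15, G6 ends at 18.
Beat 16 falls within G6.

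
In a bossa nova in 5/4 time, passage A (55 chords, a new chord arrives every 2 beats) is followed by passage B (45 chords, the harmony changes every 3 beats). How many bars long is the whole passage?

A: 55 × 2 = 110 beats = 22 bars.
B: 45 × 3 = 135 beats = 27 bars.
Total: 22 + 27 = 49 bars.

49 bars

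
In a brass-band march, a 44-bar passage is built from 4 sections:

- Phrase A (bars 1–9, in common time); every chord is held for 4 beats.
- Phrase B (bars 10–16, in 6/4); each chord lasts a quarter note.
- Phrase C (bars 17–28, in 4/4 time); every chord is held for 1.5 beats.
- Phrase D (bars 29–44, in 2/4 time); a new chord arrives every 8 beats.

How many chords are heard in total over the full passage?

A has 36 beats and chords last 4 each, so 9 chords.
B has 42 beats and chords last 1 each, so 42 chords.
C has 48 beats and chords last 1.5 each, so 32 chords.
D has 32 beats and chords last 8 each, so 4 chords.
Total: 9 + 42 + 32 + 4 = 87.

87 chords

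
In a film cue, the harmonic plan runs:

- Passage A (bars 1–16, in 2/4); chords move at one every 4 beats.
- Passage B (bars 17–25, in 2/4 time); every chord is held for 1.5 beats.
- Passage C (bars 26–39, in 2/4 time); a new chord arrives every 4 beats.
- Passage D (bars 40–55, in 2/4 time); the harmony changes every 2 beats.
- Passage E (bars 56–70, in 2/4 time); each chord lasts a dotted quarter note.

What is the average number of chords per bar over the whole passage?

A: 16 × 2 = 32 beats ÷ 4 = 8 chords.
B: 9 × 2 = 18 beats ÷ 1.5 = 12 chords.
C: 14 × 2 = 28 beats ÷ 4 = 7 chords.
D: 16 × 2 = 32 beats ÷ 2 = 16 chords.
E: 15 × 2 = 30 beats ÷ 1.5 = 20 chords.
Overall: 63 chords over 70 bars → 63/70 = 0.9 chords per bar.

0.9 chords per bar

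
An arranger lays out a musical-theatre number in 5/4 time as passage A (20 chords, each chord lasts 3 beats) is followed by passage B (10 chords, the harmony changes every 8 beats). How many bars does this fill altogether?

28 bars

A: 20 × 3 = 60 beats = 12 bars.
B: 10 × 8 = 80 beats = 16 bars.
Total: 12 + 16 = 28 bars.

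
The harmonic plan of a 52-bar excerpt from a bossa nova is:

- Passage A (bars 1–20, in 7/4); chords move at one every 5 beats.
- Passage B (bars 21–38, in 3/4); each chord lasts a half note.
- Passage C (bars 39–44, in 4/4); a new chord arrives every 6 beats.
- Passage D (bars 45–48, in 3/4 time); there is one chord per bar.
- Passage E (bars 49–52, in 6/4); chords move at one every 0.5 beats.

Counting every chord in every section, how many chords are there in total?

A: 20·7 = 140 beats, 140/5 = 28 chords.
B: 18·3 = 54 beats, 54/2 = 27 chords.
C: 6·4 = 24 beats, 24/6 = 4 chords.
D: 4·3 = 12 beats, 12/3 = 4 chords.
E: 4·6 = 24 beats, 24/0.5 = 48 chords.
Total: 28 + 27 + 4 + 4 + 48 = 111.

111 chords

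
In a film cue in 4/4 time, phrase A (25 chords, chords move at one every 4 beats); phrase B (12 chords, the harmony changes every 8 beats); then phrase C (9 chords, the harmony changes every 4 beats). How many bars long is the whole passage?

A: 25 × 4 = 100 beats = 25 bars.
B: 12 × 8 = 96 beats = 24 bars.
C: 9 × 4 = 36 beats = 9 bars.
Total: 25 + 24 + 9 = 58 bars.

58 bars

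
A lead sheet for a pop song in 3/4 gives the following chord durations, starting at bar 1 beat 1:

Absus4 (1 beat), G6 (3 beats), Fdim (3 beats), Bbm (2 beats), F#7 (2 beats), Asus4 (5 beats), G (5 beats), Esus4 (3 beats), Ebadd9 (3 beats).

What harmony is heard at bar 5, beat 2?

Beat 2 of bar 5 is beat (5−1)×3 + 2 = 14 overall.
Running totals: Absus4 ends at 1, G6 ends at 4, Fdim ends at 7, Bbm ends at 9, F#7 ends at 11, Asus4 ends at 16.
Beat 14 falls within Asus4.

Asus4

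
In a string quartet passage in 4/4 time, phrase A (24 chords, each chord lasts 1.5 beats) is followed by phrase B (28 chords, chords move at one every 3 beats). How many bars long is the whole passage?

30 bars

A: 24 × 1.5 = 36 beats = 9 bars.
B: 28 × 3 = 84 beats = 21 bars.
Total: 9 + 21 = 30 bars.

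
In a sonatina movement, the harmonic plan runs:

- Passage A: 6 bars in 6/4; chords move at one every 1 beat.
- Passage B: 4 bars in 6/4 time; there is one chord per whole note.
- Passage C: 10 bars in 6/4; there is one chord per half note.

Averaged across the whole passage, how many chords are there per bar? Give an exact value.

A: 6 × 6 = 36 beats ÷ 1 = 36 chords.
B: 4 × 6 = 24 beats ÷ 4 = 6 chords.
C: 10 × 6 = 60 beats ÷ 2 = 30 chords.
Overall: 72 chords over 20 bars → 72/20 = 3.6 chords per bar.

3.6 chords per bar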